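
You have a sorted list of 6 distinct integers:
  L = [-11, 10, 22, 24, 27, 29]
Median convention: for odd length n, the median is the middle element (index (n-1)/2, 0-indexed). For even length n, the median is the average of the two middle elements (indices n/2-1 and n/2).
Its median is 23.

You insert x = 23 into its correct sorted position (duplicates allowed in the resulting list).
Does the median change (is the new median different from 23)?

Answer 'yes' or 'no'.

Old median = 23
Insert x = 23
New median = 23
Changed? no

Answer: no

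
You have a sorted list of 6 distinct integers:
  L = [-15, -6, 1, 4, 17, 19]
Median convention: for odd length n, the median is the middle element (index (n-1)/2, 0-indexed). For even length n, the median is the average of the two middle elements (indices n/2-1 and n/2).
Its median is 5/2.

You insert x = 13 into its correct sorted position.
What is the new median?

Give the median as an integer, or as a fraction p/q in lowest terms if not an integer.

Old list (sorted, length 6): [-15, -6, 1, 4, 17, 19]
Old median = 5/2
Insert x = 13
Old length even (6). Middle pair: indices 2,3 = 1,4.
New length odd (7). New median = single middle element.
x = 13: 4 elements are < x, 2 elements are > x.
New sorted list: [-15, -6, 1, 4, 13, 17, 19]
New median = 4

Answer: 4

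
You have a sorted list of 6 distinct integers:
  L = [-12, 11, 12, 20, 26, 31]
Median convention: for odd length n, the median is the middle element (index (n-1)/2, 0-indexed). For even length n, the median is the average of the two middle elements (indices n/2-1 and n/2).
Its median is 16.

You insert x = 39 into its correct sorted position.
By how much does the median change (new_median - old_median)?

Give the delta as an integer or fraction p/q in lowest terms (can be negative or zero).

Answer: 4

Derivation:
Old median = 16
After inserting x = 39: new sorted = [-12, 11, 12, 20, 26, 31, 39]
New median = 20
Delta = 20 - 16 = 4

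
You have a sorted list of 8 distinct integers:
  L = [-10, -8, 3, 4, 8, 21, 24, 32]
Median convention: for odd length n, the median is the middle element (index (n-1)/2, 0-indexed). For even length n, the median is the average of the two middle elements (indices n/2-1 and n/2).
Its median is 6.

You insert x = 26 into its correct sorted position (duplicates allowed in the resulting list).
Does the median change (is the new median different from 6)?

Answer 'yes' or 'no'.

Answer: yes

Derivation:
Old median = 6
Insert x = 26
New median = 8
Changed? yes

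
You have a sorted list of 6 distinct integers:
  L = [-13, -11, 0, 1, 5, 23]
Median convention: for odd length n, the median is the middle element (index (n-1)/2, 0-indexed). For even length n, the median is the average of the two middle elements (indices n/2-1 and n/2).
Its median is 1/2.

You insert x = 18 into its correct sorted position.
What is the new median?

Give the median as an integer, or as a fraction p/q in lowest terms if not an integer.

Old list (sorted, length 6): [-13, -11, 0, 1, 5, 23]
Old median = 1/2
Insert x = 18
Old length even (6). Middle pair: indices 2,3 = 0,1.
New length odd (7). New median = single middle element.
x = 18: 5 elements are < x, 1 elements are > x.
New sorted list: [-13, -11, 0, 1, 5, 18, 23]
New median = 1

Answer: 1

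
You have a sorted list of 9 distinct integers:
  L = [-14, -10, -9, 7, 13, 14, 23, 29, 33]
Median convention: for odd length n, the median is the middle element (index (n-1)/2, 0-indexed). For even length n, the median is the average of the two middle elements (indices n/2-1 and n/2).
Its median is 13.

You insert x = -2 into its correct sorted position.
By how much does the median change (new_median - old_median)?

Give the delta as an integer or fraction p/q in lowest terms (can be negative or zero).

Answer: -3

Derivation:
Old median = 13
After inserting x = -2: new sorted = [-14, -10, -9, -2, 7, 13, 14, 23, 29, 33]
New median = 10
Delta = 10 - 13 = -3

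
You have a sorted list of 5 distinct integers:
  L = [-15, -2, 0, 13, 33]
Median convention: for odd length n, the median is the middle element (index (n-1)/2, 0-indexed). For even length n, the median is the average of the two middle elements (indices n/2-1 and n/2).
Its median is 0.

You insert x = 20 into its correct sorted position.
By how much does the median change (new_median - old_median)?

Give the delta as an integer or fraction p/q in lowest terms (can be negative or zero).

Old median = 0
After inserting x = 20: new sorted = [-15, -2, 0, 13, 20, 33]
New median = 13/2
Delta = 13/2 - 0 = 13/2

Answer: 13/2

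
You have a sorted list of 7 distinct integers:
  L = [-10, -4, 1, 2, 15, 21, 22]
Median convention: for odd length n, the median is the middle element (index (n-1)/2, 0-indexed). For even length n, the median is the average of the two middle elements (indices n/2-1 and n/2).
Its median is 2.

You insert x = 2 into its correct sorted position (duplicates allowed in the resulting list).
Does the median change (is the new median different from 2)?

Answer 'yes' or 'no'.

Old median = 2
Insert x = 2
New median = 2
Changed? no

Answer: no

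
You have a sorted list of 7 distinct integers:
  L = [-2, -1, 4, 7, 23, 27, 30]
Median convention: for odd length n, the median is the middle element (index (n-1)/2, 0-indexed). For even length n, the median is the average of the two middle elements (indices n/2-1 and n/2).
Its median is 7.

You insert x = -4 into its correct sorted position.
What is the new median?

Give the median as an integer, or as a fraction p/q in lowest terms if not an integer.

Answer: 11/2

Derivation:
Old list (sorted, length 7): [-2, -1, 4, 7, 23, 27, 30]
Old median = 7
Insert x = -4
Old length odd (7). Middle was index 3 = 7.
New length even (8). New median = avg of two middle elements.
x = -4: 0 elements are < x, 7 elements are > x.
New sorted list: [-4, -2, -1, 4, 7, 23, 27, 30]
New median = 11/2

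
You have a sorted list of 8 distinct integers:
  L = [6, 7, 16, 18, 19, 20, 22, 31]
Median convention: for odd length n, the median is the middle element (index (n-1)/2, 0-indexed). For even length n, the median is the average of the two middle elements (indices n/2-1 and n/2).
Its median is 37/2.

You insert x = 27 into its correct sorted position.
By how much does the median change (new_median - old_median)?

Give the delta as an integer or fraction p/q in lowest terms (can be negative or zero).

Answer: 1/2

Derivation:
Old median = 37/2
After inserting x = 27: new sorted = [6, 7, 16, 18, 19, 20, 22, 27, 31]
New median = 19
Delta = 19 - 37/2 = 1/2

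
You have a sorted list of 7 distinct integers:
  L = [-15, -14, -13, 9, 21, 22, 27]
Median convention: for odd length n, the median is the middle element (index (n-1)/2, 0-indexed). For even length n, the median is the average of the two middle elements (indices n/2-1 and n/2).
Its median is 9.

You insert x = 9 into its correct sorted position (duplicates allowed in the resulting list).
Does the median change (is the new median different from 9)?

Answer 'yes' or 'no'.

Old median = 9
Insert x = 9
New median = 9
Changed? no

Answer: no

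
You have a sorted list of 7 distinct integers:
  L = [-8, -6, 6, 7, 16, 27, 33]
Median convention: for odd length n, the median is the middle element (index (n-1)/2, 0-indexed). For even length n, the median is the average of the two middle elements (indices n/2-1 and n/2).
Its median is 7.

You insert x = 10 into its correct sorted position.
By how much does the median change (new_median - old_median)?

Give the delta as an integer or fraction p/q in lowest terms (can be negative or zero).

Answer: 3/2

Derivation:
Old median = 7
After inserting x = 10: new sorted = [-8, -6, 6, 7, 10, 16, 27, 33]
New median = 17/2
Delta = 17/2 - 7 = 3/2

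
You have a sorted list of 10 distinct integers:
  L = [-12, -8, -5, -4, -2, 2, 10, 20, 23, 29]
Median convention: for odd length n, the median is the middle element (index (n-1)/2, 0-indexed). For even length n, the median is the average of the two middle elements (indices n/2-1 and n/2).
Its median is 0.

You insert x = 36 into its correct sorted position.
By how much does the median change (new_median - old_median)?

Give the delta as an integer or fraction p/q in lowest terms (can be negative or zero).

Old median = 0
After inserting x = 36: new sorted = [-12, -8, -5, -4, -2, 2, 10, 20, 23, 29, 36]
New median = 2
Delta = 2 - 0 = 2

Answer: 2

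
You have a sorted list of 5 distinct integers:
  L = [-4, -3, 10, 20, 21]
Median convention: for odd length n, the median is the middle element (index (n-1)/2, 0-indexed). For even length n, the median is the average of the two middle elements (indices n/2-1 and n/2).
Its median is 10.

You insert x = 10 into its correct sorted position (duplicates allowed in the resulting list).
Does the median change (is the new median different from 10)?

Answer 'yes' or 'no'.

Old median = 10
Insert x = 10
New median = 10
Changed? no

Answer: no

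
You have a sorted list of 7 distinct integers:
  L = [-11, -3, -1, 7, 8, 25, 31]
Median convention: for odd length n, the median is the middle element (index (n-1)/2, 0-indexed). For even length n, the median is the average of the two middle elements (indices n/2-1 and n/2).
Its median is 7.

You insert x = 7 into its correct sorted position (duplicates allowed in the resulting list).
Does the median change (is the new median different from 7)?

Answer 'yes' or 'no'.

Answer: no

Derivation:
Old median = 7
Insert x = 7
New median = 7
Changed? no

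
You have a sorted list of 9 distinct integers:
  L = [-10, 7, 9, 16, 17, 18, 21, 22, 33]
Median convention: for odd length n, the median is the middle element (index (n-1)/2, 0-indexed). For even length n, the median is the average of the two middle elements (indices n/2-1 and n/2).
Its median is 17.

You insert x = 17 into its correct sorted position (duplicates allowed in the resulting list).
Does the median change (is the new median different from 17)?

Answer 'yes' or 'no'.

Old median = 17
Insert x = 17
New median = 17
Changed? no

Answer: no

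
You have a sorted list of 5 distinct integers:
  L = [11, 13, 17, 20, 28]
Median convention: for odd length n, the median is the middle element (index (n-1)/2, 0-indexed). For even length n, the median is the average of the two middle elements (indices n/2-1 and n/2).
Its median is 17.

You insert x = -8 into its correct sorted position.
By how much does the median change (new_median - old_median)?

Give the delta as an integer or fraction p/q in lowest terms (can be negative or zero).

Old median = 17
After inserting x = -8: new sorted = [-8, 11, 13, 17, 20, 28]
New median = 15
Delta = 15 - 17 = -2

Answer: -2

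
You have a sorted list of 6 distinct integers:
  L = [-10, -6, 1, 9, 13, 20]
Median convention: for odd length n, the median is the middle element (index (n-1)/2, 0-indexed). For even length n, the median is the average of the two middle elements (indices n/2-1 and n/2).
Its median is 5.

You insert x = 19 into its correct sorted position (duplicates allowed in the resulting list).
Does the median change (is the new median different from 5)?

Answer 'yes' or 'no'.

Answer: yes

Derivation:
Old median = 5
Insert x = 19
New median = 9
Changed? yes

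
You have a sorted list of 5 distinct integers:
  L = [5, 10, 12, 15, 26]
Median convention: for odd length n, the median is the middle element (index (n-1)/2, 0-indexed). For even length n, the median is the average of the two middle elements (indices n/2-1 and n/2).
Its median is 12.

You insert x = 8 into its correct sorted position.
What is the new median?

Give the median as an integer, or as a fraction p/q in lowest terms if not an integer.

Answer: 11

Derivation:
Old list (sorted, length 5): [5, 10, 12, 15, 26]
Old median = 12
Insert x = 8
Old length odd (5). Middle was index 2 = 12.
New length even (6). New median = avg of two middle elements.
x = 8: 1 elements are < x, 4 elements are > x.
New sorted list: [5, 8, 10, 12, 15, 26]
New median = 11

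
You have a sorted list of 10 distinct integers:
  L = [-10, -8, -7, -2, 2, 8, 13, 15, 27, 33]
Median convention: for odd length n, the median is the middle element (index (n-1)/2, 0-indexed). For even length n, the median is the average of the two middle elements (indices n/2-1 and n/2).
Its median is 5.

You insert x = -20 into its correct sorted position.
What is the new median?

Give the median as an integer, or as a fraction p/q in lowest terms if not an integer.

Old list (sorted, length 10): [-10, -8, -7, -2, 2, 8, 13, 15, 27, 33]
Old median = 5
Insert x = -20
Old length even (10). Middle pair: indices 4,5 = 2,8.
New length odd (11). New median = single middle element.
x = -20: 0 elements are < x, 10 elements are > x.
New sorted list: [-20, -10, -8, -7, -2, 2, 8, 13, 15, 27, 33]
New median = 2

Answer: 2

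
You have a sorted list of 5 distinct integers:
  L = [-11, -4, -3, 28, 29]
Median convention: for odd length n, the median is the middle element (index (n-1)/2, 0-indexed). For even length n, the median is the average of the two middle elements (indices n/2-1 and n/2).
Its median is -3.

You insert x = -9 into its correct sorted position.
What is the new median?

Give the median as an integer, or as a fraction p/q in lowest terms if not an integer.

Old list (sorted, length 5): [-11, -4, -3, 28, 29]
Old median = -3
Insert x = -9
Old length odd (5). Middle was index 2 = -3.
New length even (6). New median = avg of two middle elements.
x = -9: 1 elements are < x, 4 elements are > x.
New sorted list: [-11, -9, -4, -3, 28, 29]
New median = -7/2

Answer: -7/2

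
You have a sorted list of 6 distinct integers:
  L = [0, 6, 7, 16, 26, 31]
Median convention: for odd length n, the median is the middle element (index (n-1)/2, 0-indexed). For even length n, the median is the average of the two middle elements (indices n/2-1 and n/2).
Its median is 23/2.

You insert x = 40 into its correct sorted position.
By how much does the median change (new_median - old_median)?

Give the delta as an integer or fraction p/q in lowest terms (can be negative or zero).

Answer: 9/2

Derivation:
Old median = 23/2
After inserting x = 40: new sorted = [0, 6, 7, 16, 26, 31, 40]
New median = 16
Delta = 16 - 23/2 = 9/2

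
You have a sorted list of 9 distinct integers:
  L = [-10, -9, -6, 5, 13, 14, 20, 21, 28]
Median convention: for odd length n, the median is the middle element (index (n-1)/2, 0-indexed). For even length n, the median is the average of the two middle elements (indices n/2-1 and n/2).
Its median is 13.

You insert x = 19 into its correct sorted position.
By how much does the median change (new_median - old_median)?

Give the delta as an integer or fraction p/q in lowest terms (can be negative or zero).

Old median = 13
After inserting x = 19: new sorted = [-10, -9, -6, 5, 13, 14, 19, 20, 21, 28]
New median = 27/2
Delta = 27/2 - 13 = 1/2

Answer: 1/2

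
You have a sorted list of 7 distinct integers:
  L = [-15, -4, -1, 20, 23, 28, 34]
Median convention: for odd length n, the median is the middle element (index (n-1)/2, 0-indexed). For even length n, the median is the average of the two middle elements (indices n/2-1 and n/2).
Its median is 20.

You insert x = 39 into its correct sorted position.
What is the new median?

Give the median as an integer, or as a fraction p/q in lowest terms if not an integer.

Answer: 43/2

Derivation:
Old list (sorted, length 7): [-15, -4, -1, 20, 23, 28, 34]
Old median = 20
Insert x = 39
Old length odd (7). Middle was index 3 = 20.
New length even (8). New median = avg of two middle elements.
x = 39: 7 elements are < x, 0 elements are > x.
New sorted list: [-15, -4, -1, 20, 23, 28, 34, 39]
New median = 43/2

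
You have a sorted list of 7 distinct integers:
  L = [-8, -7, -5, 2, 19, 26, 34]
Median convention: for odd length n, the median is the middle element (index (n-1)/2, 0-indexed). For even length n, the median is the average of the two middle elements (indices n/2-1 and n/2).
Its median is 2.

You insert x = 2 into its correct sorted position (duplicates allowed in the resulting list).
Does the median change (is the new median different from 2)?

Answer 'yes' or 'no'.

Answer: no

Derivation:
Old median = 2
Insert x = 2
New median = 2
Changed? no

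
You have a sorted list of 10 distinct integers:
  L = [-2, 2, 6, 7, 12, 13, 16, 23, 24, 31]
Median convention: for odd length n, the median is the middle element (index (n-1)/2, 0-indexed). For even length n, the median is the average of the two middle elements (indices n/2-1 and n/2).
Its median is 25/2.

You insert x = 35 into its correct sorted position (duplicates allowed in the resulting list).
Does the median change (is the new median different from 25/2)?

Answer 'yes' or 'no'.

Answer: yes

Derivation:
Old median = 25/2
Insert x = 35
New median = 13
Changed? yes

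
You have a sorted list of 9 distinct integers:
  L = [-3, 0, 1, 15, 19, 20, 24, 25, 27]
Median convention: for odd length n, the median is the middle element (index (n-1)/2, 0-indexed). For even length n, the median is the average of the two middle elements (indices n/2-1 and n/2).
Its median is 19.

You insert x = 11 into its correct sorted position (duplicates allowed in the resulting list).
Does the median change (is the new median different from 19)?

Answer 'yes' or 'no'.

Answer: yes

Derivation:
Old median = 19
Insert x = 11
New median = 17
Changed? yes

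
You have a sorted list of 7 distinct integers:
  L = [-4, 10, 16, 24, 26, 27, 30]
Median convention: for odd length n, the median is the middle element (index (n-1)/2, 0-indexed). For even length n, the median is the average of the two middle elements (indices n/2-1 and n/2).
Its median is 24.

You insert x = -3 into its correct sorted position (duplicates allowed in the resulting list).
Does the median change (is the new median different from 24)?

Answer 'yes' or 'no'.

Old median = 24
Insert x = -3
New median = 20
Changed? yes

Answer: yes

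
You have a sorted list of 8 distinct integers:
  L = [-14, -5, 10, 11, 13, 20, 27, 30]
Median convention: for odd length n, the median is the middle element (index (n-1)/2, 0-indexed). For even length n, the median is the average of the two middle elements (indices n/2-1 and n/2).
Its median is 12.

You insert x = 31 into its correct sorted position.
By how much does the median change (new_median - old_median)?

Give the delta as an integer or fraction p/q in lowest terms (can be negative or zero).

Answer: 1

Derivation:
Old median = 12
After inserting x = 31: new sorted = [-14, -5, 10, 11, 13, 20, 27, 30, 31]
New median = 13
Delta = 13 - 12 = 1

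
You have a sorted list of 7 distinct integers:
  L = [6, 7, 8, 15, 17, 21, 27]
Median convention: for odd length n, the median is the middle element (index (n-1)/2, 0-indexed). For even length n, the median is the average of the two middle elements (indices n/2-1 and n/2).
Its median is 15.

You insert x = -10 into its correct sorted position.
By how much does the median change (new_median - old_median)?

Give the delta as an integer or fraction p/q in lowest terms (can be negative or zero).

Answer: -7/2

Derivation:
Old median = 15
After inserting x = -10: new sorted = [-10, 6, 7, 8, 15, 17, 21, 27]
New median = 23/2
Delta = 23/2 - 15 = -7/2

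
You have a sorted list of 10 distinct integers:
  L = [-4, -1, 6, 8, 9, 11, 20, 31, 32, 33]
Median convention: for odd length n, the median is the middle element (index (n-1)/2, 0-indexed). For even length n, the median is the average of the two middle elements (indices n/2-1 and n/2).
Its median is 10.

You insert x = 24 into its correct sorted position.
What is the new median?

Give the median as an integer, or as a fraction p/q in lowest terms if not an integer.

Answer: 11

Derivation:
Old list (sorted, length 10): [-4, -1, 6, 8, 9, 11, 20, 31, 32, 33]
Old median = 10
Insert x = 24
Old length even (10). Middle pair: indices 4,5 = 9,11.
New length odd (11). New median = single middle element.
x = 24: 7 elements are < x, 3 elements are > x.
New sorted list: [-4, -1, 6, 8, 9, 11, 20, 24, 31, 32, 33]
New median = 11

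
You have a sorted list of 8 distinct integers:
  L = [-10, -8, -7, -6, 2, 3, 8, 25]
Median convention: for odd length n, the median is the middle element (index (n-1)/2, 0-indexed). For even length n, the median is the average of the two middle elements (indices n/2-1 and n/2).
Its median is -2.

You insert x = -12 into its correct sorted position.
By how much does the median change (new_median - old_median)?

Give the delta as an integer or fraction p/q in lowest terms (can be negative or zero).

Old median = -2
After inserting x = -12: new sorted = [-12, -10, -8, -7, -6, 2, 3, 8, 25]
New median = -6
Delta = -6 - -2 = -4

Answer: -4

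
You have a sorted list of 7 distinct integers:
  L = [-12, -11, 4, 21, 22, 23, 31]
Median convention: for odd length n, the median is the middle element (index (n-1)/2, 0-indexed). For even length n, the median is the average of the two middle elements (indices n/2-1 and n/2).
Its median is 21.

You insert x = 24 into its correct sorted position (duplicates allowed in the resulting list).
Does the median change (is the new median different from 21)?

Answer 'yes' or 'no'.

Old median = 21
Insert x = 24
New median = 43/2
Changed? yes

Answer: yes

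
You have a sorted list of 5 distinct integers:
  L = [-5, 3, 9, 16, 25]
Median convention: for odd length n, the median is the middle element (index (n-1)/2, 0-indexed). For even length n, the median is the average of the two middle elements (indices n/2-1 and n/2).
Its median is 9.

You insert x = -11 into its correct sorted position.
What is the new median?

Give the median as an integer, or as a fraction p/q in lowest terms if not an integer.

Answer: 6

Derivation:
Old list (sorted, length 5): [-5, 3, 9, 16, 25]
Old median = 9
Insert x = -11
Old length odd (5). Middle was index 2 = 9.
New length even (6). New median = avg of two middle elements.
x = -11: 0 elements are < x, 5 elements are > x.
New sorted list: [-11, -5, 3, 9, 16, 25]
New median = 6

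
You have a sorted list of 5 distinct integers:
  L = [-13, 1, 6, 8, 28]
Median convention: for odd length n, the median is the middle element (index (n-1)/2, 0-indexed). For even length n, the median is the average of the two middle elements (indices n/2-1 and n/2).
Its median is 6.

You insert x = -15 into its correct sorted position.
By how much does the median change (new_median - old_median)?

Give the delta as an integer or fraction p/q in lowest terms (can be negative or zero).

Answer: -5/2

Derivation:
Old median = 6
After inserting x = -15: new sorted = [-15, -13, 1, 6, 8, 28]
New median = 7/2
Delta = 7/2 - 6 = -5/2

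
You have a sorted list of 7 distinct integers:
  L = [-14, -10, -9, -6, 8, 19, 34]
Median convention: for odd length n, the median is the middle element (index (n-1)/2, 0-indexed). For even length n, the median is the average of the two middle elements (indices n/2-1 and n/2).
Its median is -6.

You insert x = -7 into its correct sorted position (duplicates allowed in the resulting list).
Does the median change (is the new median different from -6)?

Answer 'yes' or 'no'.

Answer: yes

Derivation:
Old median = -6
Insert x = -7
New median = -13/2
Changed? yes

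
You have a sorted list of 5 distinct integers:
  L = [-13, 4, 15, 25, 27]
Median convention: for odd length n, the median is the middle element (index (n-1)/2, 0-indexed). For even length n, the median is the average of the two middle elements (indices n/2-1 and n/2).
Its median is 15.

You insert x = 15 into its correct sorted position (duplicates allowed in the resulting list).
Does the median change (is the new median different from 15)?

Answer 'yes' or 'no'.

Old median = 15
Insert x = 15
New median = 15
Changed? no

Answer: no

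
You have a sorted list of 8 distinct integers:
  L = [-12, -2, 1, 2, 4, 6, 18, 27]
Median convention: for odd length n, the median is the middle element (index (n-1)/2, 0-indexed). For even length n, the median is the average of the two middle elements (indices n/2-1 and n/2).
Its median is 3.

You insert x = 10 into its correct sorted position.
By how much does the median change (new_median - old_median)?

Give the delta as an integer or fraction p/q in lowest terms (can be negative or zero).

Old median = 3
After inserting x = 10: new sorted = [-12, -2, 1, 2, 4, 6, 10, 18, 27]
New median = 4
Delta = 4 - 3 = 1

Answer: 1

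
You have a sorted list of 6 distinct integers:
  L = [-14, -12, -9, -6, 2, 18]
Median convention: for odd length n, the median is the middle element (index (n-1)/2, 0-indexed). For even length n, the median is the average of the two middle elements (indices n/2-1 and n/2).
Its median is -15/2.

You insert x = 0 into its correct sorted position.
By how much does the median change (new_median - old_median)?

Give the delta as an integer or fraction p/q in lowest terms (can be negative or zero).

Answer: 3/2

Derivation:
Old median = -15/2
After inserting x = 0: new sorted = [-14, -12, -9, -6, 0, 2, 18]
New median = -6
Delta = -6 - -15/2 = 3/2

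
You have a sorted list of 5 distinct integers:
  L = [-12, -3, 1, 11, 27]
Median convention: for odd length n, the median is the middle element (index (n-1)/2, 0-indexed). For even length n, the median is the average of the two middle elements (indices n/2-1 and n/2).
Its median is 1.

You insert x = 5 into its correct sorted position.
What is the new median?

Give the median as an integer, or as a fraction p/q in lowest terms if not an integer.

Answer: 3

Derivation:
Old list (sorted, length 5): [-12, -3, 1, 11, 27]
Old median = 1
Insert x = 5
Old length odd (5). Middle was index 2 = 1.
New length even (6). New median = avg of two middle elements.
x = 5: 3 elements are < x, 2 elements are > x.
New sorted list: [-12, -3, 1, 5, 11, 27]
New median = 3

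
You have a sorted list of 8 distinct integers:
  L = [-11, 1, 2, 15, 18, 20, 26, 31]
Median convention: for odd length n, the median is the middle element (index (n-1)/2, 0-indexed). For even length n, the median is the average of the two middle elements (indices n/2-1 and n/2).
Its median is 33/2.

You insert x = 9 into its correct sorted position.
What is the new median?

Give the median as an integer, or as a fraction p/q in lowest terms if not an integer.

Answer: 15

Derivation:
Old list (sorted, length 8): [-11, 1, 2, 15, 18, 20, 26, 31]
Old median = 33/2
Insert x = 9
Old length even (8). Middle pair: indices 3,4 = 15,18.
New length odd (9). New median = single middle element.
x = 9: 3 elements are < x, 5 elements are > x.
New sorted list: [-11, 1, 2, 9, 15, 18, 20, 26, 31]
New median = 15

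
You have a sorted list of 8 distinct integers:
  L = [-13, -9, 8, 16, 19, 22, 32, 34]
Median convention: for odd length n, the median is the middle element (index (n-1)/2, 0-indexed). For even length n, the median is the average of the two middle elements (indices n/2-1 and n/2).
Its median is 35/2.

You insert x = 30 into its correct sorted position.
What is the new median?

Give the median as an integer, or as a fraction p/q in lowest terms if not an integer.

Answer: 19

Derivation:
Old list (sorted, length 8): [-13, -9, 8, 16, 19, 22, 32, 34]
Old median = 35/2
Insert x = 30
Old length even (8). Middle pair: indices 3,4 = 16,19.
New length odd (9). New median = single middle element.
x = 30: 6 elements are < x, 2 elements are > x.
New sorted list: [-13, -9, 8, 16, 19, 22, 30, 32, 34]
New median = 19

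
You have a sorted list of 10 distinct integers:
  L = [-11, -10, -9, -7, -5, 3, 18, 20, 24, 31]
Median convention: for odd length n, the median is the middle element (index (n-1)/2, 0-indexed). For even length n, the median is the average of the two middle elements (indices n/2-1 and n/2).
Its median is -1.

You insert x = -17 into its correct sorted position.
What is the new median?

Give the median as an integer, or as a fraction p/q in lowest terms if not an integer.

Answer: -5

Derivation:
Old list (sorted, length 10): [-11, -10, -9, -7, -5, 3, 18, 20, 24, 31]
Old median = -1
Insert x = -17
Old length even (10). Middle pair: indices 4,5 = -5,3.
New length odd (11). New median = single middle element.
x = -17: 0 elements are < x, 10 elements are > x.
New sorted list: [-17, -11, -10, -9, -7, -5, 3, 18, 20, 24, 31]
New median = -5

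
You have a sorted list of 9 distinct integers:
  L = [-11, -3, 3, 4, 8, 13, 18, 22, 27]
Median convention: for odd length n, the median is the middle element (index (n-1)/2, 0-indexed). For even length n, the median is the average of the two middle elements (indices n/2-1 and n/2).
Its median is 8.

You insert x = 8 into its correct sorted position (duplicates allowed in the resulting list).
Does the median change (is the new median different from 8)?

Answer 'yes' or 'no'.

Answer: no

Derivation:
Old median = 8
Insert x = 8
New median = 8
Changed? no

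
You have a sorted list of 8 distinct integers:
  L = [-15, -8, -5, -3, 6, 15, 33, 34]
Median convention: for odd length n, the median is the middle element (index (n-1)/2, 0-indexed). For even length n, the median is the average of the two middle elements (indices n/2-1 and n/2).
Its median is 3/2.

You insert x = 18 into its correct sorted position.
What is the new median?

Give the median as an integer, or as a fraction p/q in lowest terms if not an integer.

Old list (sorted, length 8): [-15, -8, -5, -3, 6, 15, 33, 34]
Old median = 3/2
Insert x = 18
Old length even (8). Middle pair: indices 3,4 = -3,6.
New length odd (9). New median = single middle element.
x = 18: 6 elements are < x, 2 elements are > x.
New sorted list: [-15, -8, -5, -3, 6, 15, 18, 33, 34]
New median = 6

Answer: 6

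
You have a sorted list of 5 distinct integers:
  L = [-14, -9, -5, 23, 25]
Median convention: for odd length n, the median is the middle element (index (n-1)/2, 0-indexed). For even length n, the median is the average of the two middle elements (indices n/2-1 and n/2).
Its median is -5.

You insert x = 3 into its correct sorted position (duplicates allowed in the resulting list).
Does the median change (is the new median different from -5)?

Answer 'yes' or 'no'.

Answer: yes

Derivation:
Old median = -5
Insert x = 3
New median = -1
Changed? yes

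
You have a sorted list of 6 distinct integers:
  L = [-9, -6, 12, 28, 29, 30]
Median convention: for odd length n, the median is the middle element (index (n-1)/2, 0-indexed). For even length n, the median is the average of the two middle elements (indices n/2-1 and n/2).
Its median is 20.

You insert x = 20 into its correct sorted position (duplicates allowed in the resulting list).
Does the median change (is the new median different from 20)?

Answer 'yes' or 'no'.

Answer: no

Derivation:
Old median = 20
Insert x = 20
New median = 20
Changed? no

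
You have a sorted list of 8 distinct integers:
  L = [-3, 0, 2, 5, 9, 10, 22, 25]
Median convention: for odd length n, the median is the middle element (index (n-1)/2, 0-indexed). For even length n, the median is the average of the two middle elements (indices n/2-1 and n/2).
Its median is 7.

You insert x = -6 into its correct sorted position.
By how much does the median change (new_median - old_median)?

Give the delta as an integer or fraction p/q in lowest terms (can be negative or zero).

Answer: -2

Derivation:
Old median = 7
After inserting x = -6: new sorted = [-6, -3, 0, 2, 5, 9, 10, 22, 25]
New median = 5
Delta = 5 - 7 = -2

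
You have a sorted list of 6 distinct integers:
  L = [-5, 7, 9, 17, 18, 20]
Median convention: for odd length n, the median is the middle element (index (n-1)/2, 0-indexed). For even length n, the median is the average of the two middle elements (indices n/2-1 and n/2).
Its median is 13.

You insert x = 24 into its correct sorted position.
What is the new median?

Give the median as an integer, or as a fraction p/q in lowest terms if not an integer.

Old list (sorted, length 6): [-5, 7, 9, 17, 18, 20]
Old median = 13
Insert x = 24
Old length even (6). Middle pair: indices 2,3 = 9,17.
New length odd (7). New median = single middle element.
x = 24: 6 elements are < x, 0 elements are > x.
New sorted list: [-5, 7, 9, 17, 18, 20, 24]
New median = 17

Answer: 17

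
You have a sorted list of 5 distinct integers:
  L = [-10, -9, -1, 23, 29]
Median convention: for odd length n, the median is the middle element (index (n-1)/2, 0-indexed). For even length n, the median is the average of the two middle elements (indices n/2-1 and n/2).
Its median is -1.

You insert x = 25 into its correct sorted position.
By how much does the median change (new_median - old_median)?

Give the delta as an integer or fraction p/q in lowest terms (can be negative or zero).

Answer: 12

Derivation:
Old median = -1
After inserting x = 25: new sorted = [-10, -9, -1, 23, 25, 29]
New median = 11
Delta = 11 - -1 = 12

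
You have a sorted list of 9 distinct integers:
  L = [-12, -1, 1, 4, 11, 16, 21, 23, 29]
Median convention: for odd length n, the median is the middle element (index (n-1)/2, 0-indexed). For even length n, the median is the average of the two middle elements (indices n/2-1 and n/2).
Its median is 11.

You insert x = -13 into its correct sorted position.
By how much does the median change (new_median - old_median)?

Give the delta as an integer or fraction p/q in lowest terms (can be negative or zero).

Answer: -7/2

Derivation:
Old median = 11
After inserting x = -13: new sorted = [-13, -12, -1, 1, 4, 11, 16, 21, 23, 29]
New median = 15/2
Delta = 15/2 - 11 = -7/2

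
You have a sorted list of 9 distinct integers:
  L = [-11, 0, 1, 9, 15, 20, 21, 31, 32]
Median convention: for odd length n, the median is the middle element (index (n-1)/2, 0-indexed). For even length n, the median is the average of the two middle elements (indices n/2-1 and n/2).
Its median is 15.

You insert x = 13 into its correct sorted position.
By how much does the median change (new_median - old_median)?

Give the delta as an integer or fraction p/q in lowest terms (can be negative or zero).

Answer: -1

Derivation:
Old median = 15
After inserting x = 13: new sorted = [-11, 0, 1, 9, 13, 15, 20, 21, 31, 32]
New median = 14
Delta = 14 - 15 = -1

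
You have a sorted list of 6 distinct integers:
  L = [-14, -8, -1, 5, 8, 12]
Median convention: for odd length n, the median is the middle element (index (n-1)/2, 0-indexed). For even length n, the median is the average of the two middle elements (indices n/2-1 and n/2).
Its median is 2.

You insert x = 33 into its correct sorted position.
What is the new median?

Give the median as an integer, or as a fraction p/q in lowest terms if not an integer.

Old list (sorted, length 6): [-14, -8, -1, 5, 8, 12]
Old median = 2
Insert x = 33
Old length even (6). Middle pair: indices 2,3 = -1,5.
New length odd (7). New median = single middle element.
x = 33: 6 elements are < x, 0 elements are > x.
New sorted list: [-14, -8, -1, 5, 8, 12, 33]
New median = 5

Answer: 5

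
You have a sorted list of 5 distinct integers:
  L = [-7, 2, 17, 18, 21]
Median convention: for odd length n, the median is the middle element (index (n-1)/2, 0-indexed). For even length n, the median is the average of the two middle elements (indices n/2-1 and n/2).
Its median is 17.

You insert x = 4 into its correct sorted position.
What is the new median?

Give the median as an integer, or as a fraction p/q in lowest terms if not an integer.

Answer: 21/2

Derivation:
Old list (sorted, length 5): [-7, 2, 17, 18, 21]
Old median = 17
Insert x = 4
Old length odd (5). Middle was index 2 = 17.
New length even (6). New median = avg of two middle elements.
x = 4: 2 elements are < x, 3 elements are > x.
New sorted list: [-7, 2, 4, 17, 18, 21]
New median = 21/2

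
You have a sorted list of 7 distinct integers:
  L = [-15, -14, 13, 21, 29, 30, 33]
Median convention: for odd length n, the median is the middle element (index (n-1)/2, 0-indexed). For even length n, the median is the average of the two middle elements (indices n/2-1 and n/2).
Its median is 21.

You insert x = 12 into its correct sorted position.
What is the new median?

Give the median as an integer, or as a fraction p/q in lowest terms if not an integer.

Answer: 17

Derivation:
Old list (sorted, length 7): [-15, -14, 13, 21, 29, 30, 33]
Old median = 21
Insert x = 12
Old length odd (7). Middle was index 3 = 21.
New length even (8). New median = avg of two middle elements.
x = 12: 2 elements are < x, 5 elements are > x.
New sorted list: [-15, -14, 12, 13, 21, 29, 30, 33]
New median = 17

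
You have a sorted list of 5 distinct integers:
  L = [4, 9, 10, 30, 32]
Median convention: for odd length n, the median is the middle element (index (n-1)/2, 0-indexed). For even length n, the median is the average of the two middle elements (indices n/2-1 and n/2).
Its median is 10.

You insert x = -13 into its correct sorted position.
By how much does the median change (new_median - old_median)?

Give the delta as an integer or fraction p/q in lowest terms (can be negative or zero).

Answer: -1/2

Derivation:
Old median = 10
After inserting x = -13: new sorted = [-13, 4, 9, 10, 30, 32]
New median = 19/2
Delta = 19/2 - 10 = -1/2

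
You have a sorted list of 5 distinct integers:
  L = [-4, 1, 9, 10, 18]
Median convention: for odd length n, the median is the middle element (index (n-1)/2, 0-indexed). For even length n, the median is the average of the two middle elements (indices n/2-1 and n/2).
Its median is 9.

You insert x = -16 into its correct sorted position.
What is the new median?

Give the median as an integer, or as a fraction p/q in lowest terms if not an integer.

Answer: 5

Derivation:
Old list (sorted, length 5): [-4, 1, 9, 10, 18]
Old median = 9
Insert x = -16
Old length odd (5). Middle was index 2 = 9.
New length even (6). New median = avg of two middle elements.
x = -16: 0 elements are < x, 5 elements are > x.
New sorted list: [-16, -4, 1, 9, 10, 18]
New median = 5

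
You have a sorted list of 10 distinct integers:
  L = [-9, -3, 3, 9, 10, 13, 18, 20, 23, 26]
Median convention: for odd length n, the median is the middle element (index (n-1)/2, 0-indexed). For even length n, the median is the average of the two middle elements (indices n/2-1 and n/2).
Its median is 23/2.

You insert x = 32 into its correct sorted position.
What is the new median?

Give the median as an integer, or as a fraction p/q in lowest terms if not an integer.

Answer: 13

Derivation:
Old list (sorted, length 10): [-9, -3, 3, 9, 10, 13, 18, 20, 23, 26]
Old median = 23/2
Insert x = 32
Old length even (10). Middle pair: indices 4,5 = 10,13.
New length odd (11). New median = single middle element.
x = 32: 10 elements are < x, 0 elements are > x.
New sorted list: [-9, -3, 3, 9, 10, 13, 18, 20, 23, 26, 32]
New median = 13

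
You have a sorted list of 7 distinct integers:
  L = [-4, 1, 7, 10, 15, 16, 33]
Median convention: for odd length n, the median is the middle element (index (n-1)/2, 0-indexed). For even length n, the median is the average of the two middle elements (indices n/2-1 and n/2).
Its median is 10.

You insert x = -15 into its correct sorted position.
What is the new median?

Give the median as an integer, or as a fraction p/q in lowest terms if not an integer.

Old list (sorted, length 7): [-4, 1, 7, 10, 15, 16, 33]
Old median = 10
Insert x = -15
Old length odd (7). Middle was index 3 = 10.
New length even (8). New median = avg of two middle elements.
x = -15: 0 elements are < x, 7 elements are > x.
New sorted list: [-15, -4, 1, 7, 10, 15, 16, 33]
New median = 17/2

Answer: 17/2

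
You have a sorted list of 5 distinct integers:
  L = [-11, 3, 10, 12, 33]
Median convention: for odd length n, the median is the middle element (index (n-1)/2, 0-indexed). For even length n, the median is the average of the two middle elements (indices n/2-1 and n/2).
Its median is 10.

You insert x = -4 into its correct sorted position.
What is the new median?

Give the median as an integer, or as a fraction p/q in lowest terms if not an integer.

Answer: 13/2

Derivation:
Old list (sorted, length 5): [-11, 3, 10, 12, 33]
Old median = 10
Insert x = -4
Old length odd (5). Middle was index 2 = 10.
New length even (6). New median = avg of two middle elements.
x = -4: 1 elements are < x, 4 elements are > x.
New sorted list: [-11, -4, 3, 10, 12, 33]
New median = 13/2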